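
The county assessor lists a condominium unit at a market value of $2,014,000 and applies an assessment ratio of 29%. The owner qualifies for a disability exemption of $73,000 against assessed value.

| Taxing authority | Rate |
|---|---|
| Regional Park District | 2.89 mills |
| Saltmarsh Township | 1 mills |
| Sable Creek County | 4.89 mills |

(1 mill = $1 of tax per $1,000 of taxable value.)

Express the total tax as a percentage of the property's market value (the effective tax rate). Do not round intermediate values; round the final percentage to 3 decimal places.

0.223%

Assessed value = $2,014,000 × 0.29 = $584,060
Taxable value = $584,060 − $73,000 = $511,060
Regional Park District: $511,060 × 0.00289 = $1,476.9634
Saltmarsh Township: $511,060 × 0.001 = $511.06
Sable Creek County: $511,060 × 0.00489 = $2,499.0834
Total tax = $4,487.1068
Effective rate = $4,487.1068 ÷ $2,014,000 = 0.223% of market value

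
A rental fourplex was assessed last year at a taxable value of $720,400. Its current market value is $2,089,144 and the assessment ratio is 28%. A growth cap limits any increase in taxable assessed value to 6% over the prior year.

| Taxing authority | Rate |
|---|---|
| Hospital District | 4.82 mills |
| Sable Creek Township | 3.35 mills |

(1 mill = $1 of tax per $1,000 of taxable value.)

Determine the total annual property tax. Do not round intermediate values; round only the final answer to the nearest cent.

Uncapped assessed value = $2,089,144 × 0.28 = $584,960.32
Cap limit = $720,400 × 1.06 = $763,624
Taxable assessed value = min($584,960.32, $763,624) = $584,960.32 (cap does not bind)
Hospital District: $584,960.32 × 0.00482 = $2,819.5087424
Sable Creek Township: $584,960.32 × 0.00335 = $1,959.617072
Total = $4,779.1258144

$4,779.13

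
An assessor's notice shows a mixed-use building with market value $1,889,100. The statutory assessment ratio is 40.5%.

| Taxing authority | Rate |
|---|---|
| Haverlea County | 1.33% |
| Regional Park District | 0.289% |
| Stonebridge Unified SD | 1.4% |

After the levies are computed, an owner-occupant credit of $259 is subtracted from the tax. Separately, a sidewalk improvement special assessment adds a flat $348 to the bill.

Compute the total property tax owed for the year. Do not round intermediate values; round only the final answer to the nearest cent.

$23,186.93

Assessed value = $1,889,100 × 0.405 = $765,085.5
Haverlea County: $765,085.5 × 0.0133 = $10,175.63715
Regional Park District: $765,085.5 × 0.00289 = $2,211.097095
Stonebridge Unified SD: $765,085.5 × 0.014 = $10,711.197
Levies subtotal = $23,097.931245
After credit = $23,097.931245 − $259 = $22,838.931245
Total = $22,838.931245 + $348 = $23,186.931245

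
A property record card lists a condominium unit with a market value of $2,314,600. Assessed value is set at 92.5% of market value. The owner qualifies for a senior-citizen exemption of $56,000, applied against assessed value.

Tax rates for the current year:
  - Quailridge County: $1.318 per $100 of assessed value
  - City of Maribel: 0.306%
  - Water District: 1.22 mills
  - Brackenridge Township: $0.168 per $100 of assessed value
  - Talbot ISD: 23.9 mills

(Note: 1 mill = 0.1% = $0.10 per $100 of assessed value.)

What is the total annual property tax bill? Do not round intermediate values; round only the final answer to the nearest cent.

Assessed value = $2,314,600 × 0.925 = $2,141,005
Taxable value = $2,141,005 − $56,000 = $2,085,005
Quailridge County: $2,085,005 × 0.01318 = $27,480.3659
City of Maribel: $2,085,005 × 0.00306 = $6,380.1153
Water District: $2,085,005 × 0.00122 = $2,543.7061
Brackenridge Township: $2,085,005 × 0.00168 = $3,502.8084
Talbot ISD: $2,085,005 × 0.0239 = $49,831.6195
Total = $89,738.6152

$89,738.62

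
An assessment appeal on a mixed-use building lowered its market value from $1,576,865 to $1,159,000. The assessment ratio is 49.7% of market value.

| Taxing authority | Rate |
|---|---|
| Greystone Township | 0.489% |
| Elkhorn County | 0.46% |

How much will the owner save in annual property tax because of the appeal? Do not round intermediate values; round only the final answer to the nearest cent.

Old assessed value = $1,576,865 × 0.497 = $783,701.905
New assessed value = $1,159,000 × 0.497 = $576,023
Combined rate = 0.00489 + 0.0046 = 0.00949
Old tax = $783,701.905 × 0.00949 = $7,437.33107845
New tax = $576,023 × 0.00949 = $5,466.45827
Reduction = $7,437.33107845 − $5,466.45827 = $1,970.87280845

$1,970.87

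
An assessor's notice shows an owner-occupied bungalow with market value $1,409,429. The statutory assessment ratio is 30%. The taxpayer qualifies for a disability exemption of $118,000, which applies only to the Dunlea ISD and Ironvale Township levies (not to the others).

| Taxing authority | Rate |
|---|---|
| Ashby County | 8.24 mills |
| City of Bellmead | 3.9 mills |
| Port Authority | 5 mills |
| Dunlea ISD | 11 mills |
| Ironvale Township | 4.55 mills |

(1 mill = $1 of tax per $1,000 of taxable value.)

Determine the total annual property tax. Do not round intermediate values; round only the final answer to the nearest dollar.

$11,987

Assessed value = $1,409,429 × 0.3 = $422,828.7
Ashby County: $422,828.7 × 0.00824 = $3,484.108488
City of Bellmead: $422,828.7 × 0.0039 = $1,649.03193
Port Authority: $422,828.7 × 0.005 = $2,114.1435
Dunlea ISD: ($422,828.7 − $118,000) × 0.011 = $304,828.7 × 0.011 = $3,353.1157
Ironvale Township: ($422,828.7 − $118,000) × 0.00455 = $304,828.7 × 0.00455 = $1,386.970585
Total = $11,987.370203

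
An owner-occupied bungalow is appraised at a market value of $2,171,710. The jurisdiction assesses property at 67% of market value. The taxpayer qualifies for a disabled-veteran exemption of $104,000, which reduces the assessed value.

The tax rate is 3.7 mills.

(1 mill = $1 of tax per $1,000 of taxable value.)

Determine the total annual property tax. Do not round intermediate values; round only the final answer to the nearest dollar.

Assessed value = $2,171,710 × 0.67 = $1,455,045.7
Taxable value = $1,455,045.7 − $104,000 = $1,351,045.7
Tax = $1,351,045.7 × 0.0037 = $4,998.86909

$4,999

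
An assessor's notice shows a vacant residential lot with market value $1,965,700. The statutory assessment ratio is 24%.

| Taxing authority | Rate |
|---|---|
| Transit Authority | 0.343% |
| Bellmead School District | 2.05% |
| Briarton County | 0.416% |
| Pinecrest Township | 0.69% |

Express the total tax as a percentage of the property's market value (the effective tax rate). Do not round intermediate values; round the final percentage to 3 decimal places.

Assessed value = $1,965,700 × 0.24 = $471,768
Transit Authority: $471,768 × 0.00343 = $1,618.16424
Bellmead School District: $471,768 × 0.0205 = $9,671.244
Briarton County: $471,768 × 0.00416 = $1,962.55488
Pinecrest Township: $471,768 × 0.0069 = $3,255.1992
Total tax = $16,507.16232
Effective rate = $16,507.16232 ÷ $1,965,700 = 0.840% of market value

0.840%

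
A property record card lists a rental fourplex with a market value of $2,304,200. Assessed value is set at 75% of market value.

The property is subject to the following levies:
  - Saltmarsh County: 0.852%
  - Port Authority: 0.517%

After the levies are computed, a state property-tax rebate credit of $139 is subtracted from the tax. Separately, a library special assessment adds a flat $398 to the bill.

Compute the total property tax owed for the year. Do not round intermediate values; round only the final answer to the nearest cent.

Assessed value = $2,304,200 × 0.75 = $1,728,150
Saltmarsh County: $1,728,150 × 0.00852 = $14,723.838
Port Authority: $1,728,150 × 0.00517 = $8,934.5355
Levies subtotal = $23,658.3735
After credit = $23,658.3735 − $139 = $23,519.3735
Total = $23,519.3735 + $398 = $23,917.3735

$23,917.37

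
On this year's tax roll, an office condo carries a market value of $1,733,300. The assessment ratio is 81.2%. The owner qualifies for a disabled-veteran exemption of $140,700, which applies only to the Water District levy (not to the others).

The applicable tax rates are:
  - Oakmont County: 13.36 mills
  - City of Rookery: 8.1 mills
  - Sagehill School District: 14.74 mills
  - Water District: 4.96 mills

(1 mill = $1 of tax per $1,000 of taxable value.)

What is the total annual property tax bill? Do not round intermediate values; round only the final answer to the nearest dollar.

$57,232

Assessed value = $1,733,300 × 0.812 = $1,407,439.6
Oakmont County: $1,407,439.6 × 0.01336 = $18,803.393056
City of Rookery: $1,407,439.6 × 0.0081 = $11,400.26076
Sagehill School District: $1,407,439.6 × 0.01474 = $20,745.659704
Water District: ($1,407,439.6 − $140,700) × 0.00496 = $1,266,739.6 × 0.00496 = $6,283.028416
Total = $57,232.341936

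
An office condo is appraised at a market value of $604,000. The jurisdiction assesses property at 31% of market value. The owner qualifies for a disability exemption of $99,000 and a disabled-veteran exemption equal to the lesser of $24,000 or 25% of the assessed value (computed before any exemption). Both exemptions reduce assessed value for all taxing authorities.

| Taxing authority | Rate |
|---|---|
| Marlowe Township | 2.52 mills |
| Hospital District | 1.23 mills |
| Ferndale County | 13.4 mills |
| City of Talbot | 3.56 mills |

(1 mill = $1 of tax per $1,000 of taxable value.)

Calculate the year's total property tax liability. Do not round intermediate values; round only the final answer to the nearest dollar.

$1,330

Assessed value = $604,000 × 0.31 = $187,240
Disabled-veteran exemption = min($24,000, 25% × $187,240) = min($24,000, $46,810) = $24,000 (dollar cap binds)
Taxable value = $187,240 − $99,000 − $24,000 = $64,240
Marlowe Township: $64,240 × 0.00252 = $161.8848
Hospital District: $64,240 × 0.00123 = $79.0152
Ferndale County: $64,240 × 0.0134 = $860.816
City of Talbot: $64,240 × 0.00356 = $228.6944
Total = $1,330.4104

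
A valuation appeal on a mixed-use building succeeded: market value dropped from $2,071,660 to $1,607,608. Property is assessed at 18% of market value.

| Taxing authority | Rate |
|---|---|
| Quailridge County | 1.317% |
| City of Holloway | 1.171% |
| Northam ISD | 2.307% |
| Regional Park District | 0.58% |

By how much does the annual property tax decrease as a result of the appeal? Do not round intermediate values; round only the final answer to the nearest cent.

$4,489.70

Old assessed value = $2,071,660 × 0.18 = $372,898.8
New assessed value = $1,607,608 × 0.18 = $289,369.44
Combined rate = 0.01317 + 0.01171 + 0.02307 + 0.0058 = 0.05375
Old tax = $372,898.8 × 0.05375 = $20,043.3105
New tax = $289,369.44 × 0.05375 = $15,553.6074
Reduction = $20,043.3105 − $15,553.6074 = $4,489.7031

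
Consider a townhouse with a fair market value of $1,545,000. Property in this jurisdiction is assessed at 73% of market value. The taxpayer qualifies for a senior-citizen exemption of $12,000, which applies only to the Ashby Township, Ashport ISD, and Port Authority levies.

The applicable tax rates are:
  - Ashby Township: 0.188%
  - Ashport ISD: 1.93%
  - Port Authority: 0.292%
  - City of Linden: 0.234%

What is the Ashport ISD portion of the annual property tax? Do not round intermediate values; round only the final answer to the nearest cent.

Assessed value = $1,545,000 × 0.73 = $1,127,850
Ashport ISD taxable value = $1,127,850 − $12,000 = $1,115,850
Ashport ISD levy = $1,115,850 × 0.0193 = $21,535.905

$21,535.91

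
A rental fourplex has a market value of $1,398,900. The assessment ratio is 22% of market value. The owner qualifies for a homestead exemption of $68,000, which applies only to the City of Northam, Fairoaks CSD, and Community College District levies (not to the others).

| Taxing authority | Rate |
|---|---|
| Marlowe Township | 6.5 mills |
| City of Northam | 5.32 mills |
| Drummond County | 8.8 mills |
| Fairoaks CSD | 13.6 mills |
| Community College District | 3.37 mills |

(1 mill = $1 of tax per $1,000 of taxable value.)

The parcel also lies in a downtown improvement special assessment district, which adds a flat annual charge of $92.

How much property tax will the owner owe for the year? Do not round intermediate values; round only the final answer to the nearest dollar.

Assessed value = $1,398,900 × 0.22 = $307,758
Marlowe Township: $307,758 × 0.0065 = $2,000.427
City of Northam: ($307,758 − $68,000) × 0.00532 = $239,758 × 0.00532 = $1,275.51256
Drummond County: $307,758 × 0.0088 = $2,708.2704
Fairoaks CSD: ($307,758 − $68,000) × 0.0136 = $239,758 × 0.0136 = $3,260.7088
Community College District: ($307,758 − $68,000) × 0.00337 = $239,758 × 0.00337 = $807.98446
Levies subtotal = $10,052.90322
Total = $10,052.90322 + $92 = $10,144.90322

$10,145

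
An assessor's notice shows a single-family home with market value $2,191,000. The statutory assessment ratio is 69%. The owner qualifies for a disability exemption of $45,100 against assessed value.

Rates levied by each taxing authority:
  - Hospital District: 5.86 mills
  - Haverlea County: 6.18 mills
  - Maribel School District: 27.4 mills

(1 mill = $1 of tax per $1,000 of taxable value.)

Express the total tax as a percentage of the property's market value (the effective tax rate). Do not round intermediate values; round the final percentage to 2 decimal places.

Assessed value = $2,191,000 × 0.69 = $1,511,790
Taxable value = $1,511,790 − $45,100 = $1,466,690
Hospital District: $1,466,690 × 0.00586 = $8,594.8034
Haverlea County: $1,466,690 × 0.00618 = $9,064.1442
Maribel School District: $1,466,690 × 0.0274 = $40,187.306
Total tax = $57,846.2536
Effective rate = $57,846.2536 ÷ $2,191,000 = 2.64% of market value

2.64%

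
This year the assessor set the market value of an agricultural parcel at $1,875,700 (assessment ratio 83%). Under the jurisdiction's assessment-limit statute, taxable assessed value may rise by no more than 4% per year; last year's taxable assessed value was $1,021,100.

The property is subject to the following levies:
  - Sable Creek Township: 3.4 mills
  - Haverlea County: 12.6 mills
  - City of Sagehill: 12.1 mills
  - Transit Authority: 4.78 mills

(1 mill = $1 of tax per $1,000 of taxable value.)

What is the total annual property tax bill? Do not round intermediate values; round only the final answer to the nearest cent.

Uncapped assessed value = $1,875,700 × 0.83 = $1,556,831
Cap limit = $1,021,100 × 1.04 = $1,061,944
Taxable assessed value = min($1,556,831, $1,061,944) = $1,061,944 (cap binds)
Sable Creek Township: $1,061,944 × 0.0034 = $3,610.6096
Haverlea County: $1,061,944 × 0.0126 = $13,380.4944
City of Sagehill: $1,061,944 × 0.0121 = $12,849.5224
Transit Authority: $1,061,944 × 0.00478 = $5,076.09232
Total = $34,916.71872

$34,916.72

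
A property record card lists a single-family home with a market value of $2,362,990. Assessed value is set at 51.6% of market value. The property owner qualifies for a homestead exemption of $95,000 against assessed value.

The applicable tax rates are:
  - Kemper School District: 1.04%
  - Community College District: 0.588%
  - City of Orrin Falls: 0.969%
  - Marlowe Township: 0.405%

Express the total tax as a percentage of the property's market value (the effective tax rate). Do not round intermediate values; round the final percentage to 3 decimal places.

1.428%

Assessed value = $2,362,990 × 0.516 = $1,219,302.84
Taxable value = $1,219,302.84 − $95,000 = $1,124,302.84
Kemper School District: $1,124,302.84 × 0.0104 = $11,692.749536
Community College District: $1,124,302.84 × 0.00588 = $6,610.9006992
City of Orrin Falls: $1,124,302.84 × 0.00969 = $10,894.4945196
Marlowe Township: $1,124,302.84 × 0.00405 = $4,553.426502
Total tax = $33,751.5712568
Effective rate = $33,751.5712568 ÷ $2,362,990 = 1.428% of market value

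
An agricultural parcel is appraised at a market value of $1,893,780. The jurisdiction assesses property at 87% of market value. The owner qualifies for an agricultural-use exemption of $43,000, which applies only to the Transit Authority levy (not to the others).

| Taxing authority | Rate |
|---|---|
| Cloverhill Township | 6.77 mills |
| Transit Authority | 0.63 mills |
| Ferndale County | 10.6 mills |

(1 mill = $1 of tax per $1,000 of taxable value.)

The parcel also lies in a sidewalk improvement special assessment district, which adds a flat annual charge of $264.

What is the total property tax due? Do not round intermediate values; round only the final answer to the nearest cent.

Assessed value = $1,893,780 × 0.87 = $1,647,588.6
Cloverhill Township: $1,647,588.6 × 0.00677 = $11,154.174822
Transit Authority: ($1,647,588.6 − $43,000) × 0.00063 = $1,604,588.6 × 0.00063 = $1,010.890818
Ferndale County: $1,647,588.6 × 0.0106 = $17,464.43916
Levies subtotal = $29,629.5048
Total = $29,629.5048 + $264 = $29,893.5048

$29,893.50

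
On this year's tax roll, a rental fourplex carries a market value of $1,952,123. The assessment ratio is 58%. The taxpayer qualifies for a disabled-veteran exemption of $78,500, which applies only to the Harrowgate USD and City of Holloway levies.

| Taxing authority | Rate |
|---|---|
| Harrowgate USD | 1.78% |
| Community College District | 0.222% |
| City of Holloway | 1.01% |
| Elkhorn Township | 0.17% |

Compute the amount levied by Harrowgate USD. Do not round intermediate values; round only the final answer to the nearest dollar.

$18,756

Assessed value = $1,952,123 × 0.58 = $1,132,231.34
Harrowgate USD taxable value = $1,132,231.34 − $78,500 = $1,053,731.34
Harrowgate USD levy = $1,053,731.34 × 0.0178 = $18,756.417852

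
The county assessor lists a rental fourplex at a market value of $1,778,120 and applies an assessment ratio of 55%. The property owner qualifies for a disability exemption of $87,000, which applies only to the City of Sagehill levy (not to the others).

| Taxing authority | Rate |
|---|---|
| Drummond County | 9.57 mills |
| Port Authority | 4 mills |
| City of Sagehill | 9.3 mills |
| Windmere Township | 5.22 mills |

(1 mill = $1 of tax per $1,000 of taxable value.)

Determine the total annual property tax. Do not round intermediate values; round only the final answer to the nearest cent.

$26,661.96

Assessed value = $1,778,120 × 0.55 = $977,966
Drummond County: $977,966 × 0.00957 = $9,359.13462
Port Authority: $977,966 × 0.004 = $3,911.864
City of Sagehill: ($977,966 − $87,000) × 0.0093 = $890,966 × 0.0093 = $8,285.9838
Windmere Township: $977,966 × 0.00522 = $5,104.98252
Total = $26,661.96494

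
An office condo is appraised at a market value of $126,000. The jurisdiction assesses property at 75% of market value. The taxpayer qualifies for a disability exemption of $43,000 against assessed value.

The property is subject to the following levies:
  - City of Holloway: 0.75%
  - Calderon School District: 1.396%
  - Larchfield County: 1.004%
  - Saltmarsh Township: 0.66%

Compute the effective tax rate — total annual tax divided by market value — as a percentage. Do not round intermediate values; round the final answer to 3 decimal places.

1.557%

Assessed value = $126,000 × 0.75 = $94,500
Taxable value = $94,500 − $43,000 = $51,500
City of Holloway: $51,500 × 0.0075 = $386.25
Calderon School District: $51,500 × 0.01396 = $718.94
Larchfield County: $51,500 × 0.01004 = $517.06
Saltmarsh Township: $51,500 × 0.0066 = $339.9
Total tax = $1,962.15
Effective rate = $1,962.15 ÷ $126,000 = 1.557% of market value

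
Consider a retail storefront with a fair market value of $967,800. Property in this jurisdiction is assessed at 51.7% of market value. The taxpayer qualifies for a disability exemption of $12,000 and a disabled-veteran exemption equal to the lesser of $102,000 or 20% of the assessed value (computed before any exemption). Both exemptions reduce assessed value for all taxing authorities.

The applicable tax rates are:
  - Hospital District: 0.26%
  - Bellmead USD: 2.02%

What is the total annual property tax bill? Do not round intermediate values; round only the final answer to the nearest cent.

Assessed value = $967,800 × 0.517 = $500,352.6
Disabled-veteran exemption = min($102,000, 20% × $500,352.6) = min($102,000, $100,070.52) = $100,070.52 (percentage binds)
Taxable value = $500,352.6 − $12,000 − $100,070.52 = $388,282.08
Hospital District: $388,282.08 × 0.0026 = $1,009.533408
Bellmead USD: $388,282.08 × 0.0202 = $7,843.298016
Total = $8,852.831424

$8,852.83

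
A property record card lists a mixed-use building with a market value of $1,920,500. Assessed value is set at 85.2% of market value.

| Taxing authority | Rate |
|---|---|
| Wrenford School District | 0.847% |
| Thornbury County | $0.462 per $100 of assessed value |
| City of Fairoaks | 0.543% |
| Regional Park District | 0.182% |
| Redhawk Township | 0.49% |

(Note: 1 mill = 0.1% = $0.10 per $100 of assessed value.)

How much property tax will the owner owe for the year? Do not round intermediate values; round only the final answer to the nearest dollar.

$41,299

Assessed value = $1,920,500 × 0.852 = $1,636,266
Wrenford School District: $1,636,266 × 0.00847 = $13,859.17302
Thornbury County: $1,636,266 × 0.00462 = $7,559.54892
City of Fairoaks: $1,636,266 × 0.00543 = $8,884.92438
Regional Park District: $1,636,266 × 0.00182 = $2,978.00412
Redhawk Township: $1,636,266 × 0.0049 = $8,017.7034
Total = $41,299.35384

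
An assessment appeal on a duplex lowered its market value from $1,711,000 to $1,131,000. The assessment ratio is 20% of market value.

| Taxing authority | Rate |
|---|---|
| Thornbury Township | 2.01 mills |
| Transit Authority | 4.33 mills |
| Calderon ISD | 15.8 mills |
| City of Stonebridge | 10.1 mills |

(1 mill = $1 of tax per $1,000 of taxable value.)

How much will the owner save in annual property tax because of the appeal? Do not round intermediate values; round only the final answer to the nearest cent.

Old assessed value = $1,711,000 × 0.2 = $342,200
New assessed value = $1,131,000 × 0.2 = $226,200
Combined rate = 0.00201 + 0.00433 + 0.0158 + 0.0101 = 0.03224
Old tax = $342,200 × 0.03224 = $11,032.528
New tax = $226,200 × 0.03224 = $7,292.688
Reduction = $11,032.528 − $7,292.688 = $3,739.84

$3,739.84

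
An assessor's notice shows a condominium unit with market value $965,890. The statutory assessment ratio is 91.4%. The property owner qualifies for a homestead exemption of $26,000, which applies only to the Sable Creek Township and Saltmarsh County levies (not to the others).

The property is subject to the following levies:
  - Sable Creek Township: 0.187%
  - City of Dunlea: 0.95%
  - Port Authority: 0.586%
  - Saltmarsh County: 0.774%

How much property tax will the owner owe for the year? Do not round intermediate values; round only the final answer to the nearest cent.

$21,794.24

Assessed value = $965,890 × 0.914 = $882,823.46
Sable Creek Township: ($882,823.46 − $26,000) × 0.00187 = $856,823.46 × 0.00187 = $1,602.2598702
City of Dunlea: $882,823.46 × 0.0095 = $8,386.82287
Port Authority: $882,823.46 × 0.00586 = $5,173.3454756
Saltmarsh County: ($882,823.46 − $26,000) × 0.00774 = $856,823.46 × 0.00774 = $6,631.8135804
Total = $21,794.2417962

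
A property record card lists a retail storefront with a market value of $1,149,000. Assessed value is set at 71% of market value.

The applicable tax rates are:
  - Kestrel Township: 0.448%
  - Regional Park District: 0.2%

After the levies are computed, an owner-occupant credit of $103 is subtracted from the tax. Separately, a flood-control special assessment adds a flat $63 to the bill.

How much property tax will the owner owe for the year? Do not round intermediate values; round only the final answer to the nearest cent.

$5,246.32

Assessed value = $1,149,000 × 0.71 = $815,790
Kestrel Township: $815,790 × 0.00448 = $3,654.7392
Regional Park District: $815,790 × 0.002 = $1,631.58
Levies subtotal = $5,286.3192
After credit = $5,286.3192 − $103 = $5,183.3192
Total = $5,183.3192 + $63 = $5,246.3192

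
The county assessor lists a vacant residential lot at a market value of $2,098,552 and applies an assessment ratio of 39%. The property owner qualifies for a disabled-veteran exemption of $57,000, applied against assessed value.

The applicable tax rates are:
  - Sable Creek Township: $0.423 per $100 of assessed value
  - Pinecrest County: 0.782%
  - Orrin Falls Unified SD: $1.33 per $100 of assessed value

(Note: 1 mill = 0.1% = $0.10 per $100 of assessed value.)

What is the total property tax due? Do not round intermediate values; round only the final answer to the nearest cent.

Assessed value = $2,098,552 × 0.39 = $818,435.28
Taxable value = $818,435.28 − $57,000 = $761,435.28
Sable Creek Township: $761,435.28 × 0.00423 = $3,220.8712344
Pinecrest County: $761,435.28 × 0.00782 = $5,954.4238896
Orrin Falls Unified SD: $761,435.28 × 0.0133 = $10,127.089224
Total = $19,302.384348

$19,302.38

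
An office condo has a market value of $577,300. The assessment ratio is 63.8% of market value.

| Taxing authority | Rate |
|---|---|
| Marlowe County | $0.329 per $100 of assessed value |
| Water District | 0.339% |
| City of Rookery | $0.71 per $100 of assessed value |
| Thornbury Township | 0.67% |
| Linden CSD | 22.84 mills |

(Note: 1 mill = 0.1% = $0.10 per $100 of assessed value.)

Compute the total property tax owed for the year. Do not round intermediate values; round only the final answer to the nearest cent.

Assessed value = $577,300 × 0.638 = $368,317.4
Marlowe County: $368,317.4 × 0.00329 = $1,211.764246
Water District: $368,317.4 × 0.00339 = $1,248.595986
City of Rookery: $368,317.4 × 0.0071 = $2,615.05354
Thornbury Township: $368,317.4 × 0.0067 = $2,467.72658
Linden CSD: $368,317.4 × 0.02284 = $8,412.369416
Total = $15,955.509768

$15,955.51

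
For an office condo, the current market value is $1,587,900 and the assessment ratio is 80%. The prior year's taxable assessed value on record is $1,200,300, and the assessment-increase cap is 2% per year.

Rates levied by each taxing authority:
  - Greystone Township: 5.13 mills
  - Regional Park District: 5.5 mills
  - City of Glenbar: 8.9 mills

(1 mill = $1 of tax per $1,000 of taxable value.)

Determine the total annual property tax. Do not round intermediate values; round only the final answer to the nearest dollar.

Uncapped assessed value = $1,587,900 × 0.8 = $1,270,320
Cap limit = $1,200,300 × 1.02 = $1,224,306
Taxable assessed value = min($1,270,320, $1,224,306) = $1,224,306 (cap binds)
Greystone Township: $1,224,306 × 0.00513 = $6,280.68978
Regional Park District: $1,224,306 × 0.0055 = $6,733.683
City of Glenbar: $1,224,306 × 0.0089 = $10,896.3234
Total = $23,910.69618

$23,911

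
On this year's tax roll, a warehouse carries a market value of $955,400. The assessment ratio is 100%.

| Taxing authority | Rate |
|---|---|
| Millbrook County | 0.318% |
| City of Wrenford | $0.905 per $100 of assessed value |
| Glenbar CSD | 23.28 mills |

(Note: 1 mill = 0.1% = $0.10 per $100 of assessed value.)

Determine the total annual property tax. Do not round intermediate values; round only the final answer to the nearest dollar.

Assessed value = $955,400 × 1 = $955,400
Millbrook County: $955,400 × 0.00318 = $3,038.172
City of Wrenford: $955,400 × 0.00905 = $8,646.37
Glenbar CSD: $955,400 × 0.02328 = $22,241.712
Total = $33,926.254

$33,926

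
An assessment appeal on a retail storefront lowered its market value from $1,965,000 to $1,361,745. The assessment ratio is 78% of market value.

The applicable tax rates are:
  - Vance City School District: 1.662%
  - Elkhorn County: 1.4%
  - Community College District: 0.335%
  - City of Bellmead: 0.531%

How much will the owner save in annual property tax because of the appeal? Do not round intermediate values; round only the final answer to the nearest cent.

$18,482.77

Old assessed value = $1,965,000 × 0.78 = $1,532,700
New assessed value = $1,361,745 × 0.78 = $1,062,161.1
Combined rate = 0.01662 + 0.014 + 0.00335 + 0.00531 = 0.03928
Old tax = $1,532,700 × 0.03928 = $60,204.456
New tax = $1,062,161.1 × 0.03928 = $41,721.688008
Reduction = $60,204.456 − $41,721.688008 = $18,482.767992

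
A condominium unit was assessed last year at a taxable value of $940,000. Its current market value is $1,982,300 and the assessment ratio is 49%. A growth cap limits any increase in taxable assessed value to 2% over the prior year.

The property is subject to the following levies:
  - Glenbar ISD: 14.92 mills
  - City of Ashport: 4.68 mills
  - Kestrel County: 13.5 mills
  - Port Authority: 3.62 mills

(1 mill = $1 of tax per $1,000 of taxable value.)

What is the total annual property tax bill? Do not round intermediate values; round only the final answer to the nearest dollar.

$35,207

Uncapped assessed value = $1,982,300 × 0.49 = $971,327
Cap limit = $940,000 × 1.02 = $958,800
Taxable assessed value = min($971,327, $958,800) = $958,800 (cap binds)
Glenbar ISD: $958,800 × 0.01492 = $14,305.296
City of Ashport: $958,800 × 0.00468 = $4,487.184
Kestrel County: $958,800 × 0.0135 = $12,943.8
Port Authority: $958,800 × 0.00362 = $3,470.856
Total = $35,207.136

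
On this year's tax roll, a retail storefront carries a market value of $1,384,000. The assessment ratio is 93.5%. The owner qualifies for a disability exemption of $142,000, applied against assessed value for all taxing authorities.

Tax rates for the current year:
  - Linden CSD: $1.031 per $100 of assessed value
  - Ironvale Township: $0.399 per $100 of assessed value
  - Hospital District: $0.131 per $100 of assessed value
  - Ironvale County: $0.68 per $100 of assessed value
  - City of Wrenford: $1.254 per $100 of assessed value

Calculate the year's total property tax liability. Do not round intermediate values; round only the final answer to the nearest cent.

$40,263.80

Assessed value = $1,384,000 × 0.935 = $1,294,040
Taxable value = $1,294,040 − $142,000 = $1,152,040
Linden CSD: $1,152,040 × 0.01031 = $11,877.5324
Ironvale Township: $1,152,040 × 0.00399 = $4,596.6396
Hospital District: $1,152,040 × 0.00131 = $1,509.1724
Ironvale County: $1,152,040 × 0.0068 = $7,833.872
City of Wrenford: $1,152,040 × 0.01254 = $14,446.5816
Total = $11,877.5324 + $4,596.6396 + $1,509.1724 + $7,833.872 + $14,446.5816 = $40,263.798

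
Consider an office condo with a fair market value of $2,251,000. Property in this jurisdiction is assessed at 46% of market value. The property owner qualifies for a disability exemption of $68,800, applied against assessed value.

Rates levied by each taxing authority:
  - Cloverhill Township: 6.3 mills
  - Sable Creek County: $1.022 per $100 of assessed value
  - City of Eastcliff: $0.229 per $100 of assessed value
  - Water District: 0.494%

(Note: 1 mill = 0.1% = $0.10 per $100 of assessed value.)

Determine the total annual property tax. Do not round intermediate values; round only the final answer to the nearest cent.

Assessed value = $2,251,000 × 0.46 = $1,035,460
Taxable value = $1,035,460 − $68,800 = $966,660
Cloverhill Township: $966,660 × 0.0063 = $6,089.958
Sable Creek County: $966,660 × 0.01022 = $9,879.2652
City of Eastcliff: $966,660 × 0.00229 = $2,213.6514
Water District: $966,660 × 0.00494 = $4,775.3004
Total = $22,958.175

$22,958.18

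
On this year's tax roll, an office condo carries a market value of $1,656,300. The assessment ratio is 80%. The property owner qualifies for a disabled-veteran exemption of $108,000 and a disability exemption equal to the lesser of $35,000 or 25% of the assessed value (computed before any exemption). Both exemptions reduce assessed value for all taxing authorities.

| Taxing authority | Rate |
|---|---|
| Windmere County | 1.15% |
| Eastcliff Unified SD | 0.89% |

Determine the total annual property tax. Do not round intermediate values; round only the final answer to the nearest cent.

Assessed value = $1,656,300 × 0.8 = $1,325,040
Disability exemption = min($35,000, 25% × $1,325,040) = min($35,000, $331,260) = $35,000 (dollar cap binds)
Taxable value = $1,325,040 − $108,000 − $35,000 = $1,182,040
Windmere County: $1,182,040 × 0.0115 = $13,593.46
Eastcliff Unified SD: $1,182,040 × 0.0089 = $10,520.156
Total = $24,113.616

$24,113.62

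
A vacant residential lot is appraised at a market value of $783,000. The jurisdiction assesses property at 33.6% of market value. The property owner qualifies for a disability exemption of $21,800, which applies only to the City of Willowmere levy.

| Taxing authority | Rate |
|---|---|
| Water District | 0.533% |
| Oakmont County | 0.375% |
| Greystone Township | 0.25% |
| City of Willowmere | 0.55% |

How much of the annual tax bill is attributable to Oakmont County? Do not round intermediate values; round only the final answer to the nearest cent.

$986.58

Assessed value = $783,000 × 0.336 = $263,088
Oakmont County taxable value = $263,088 (exemption does not apply)
Oakmont County levy = $263,088 × 0.00375 = $986.58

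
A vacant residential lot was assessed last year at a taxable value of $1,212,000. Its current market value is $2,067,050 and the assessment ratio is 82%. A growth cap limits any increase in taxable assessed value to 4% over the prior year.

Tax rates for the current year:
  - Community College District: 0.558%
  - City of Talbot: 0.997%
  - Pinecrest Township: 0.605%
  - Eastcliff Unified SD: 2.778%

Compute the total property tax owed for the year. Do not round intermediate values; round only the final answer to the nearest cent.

$62,242.50

Uncapped assessed value = $2,067,050 × 0.82 = $1,694,981
Cap limit = $1,212,000 × 1.04 = $1,260,480
Taxable assessed value = min($1,694,981, $1,260,480) = $1,260,480 (cap binds)
Community College District: $1,260,480 × 0.00558 = $7,033.4784
City of Talbot: $1,260,480 × 0.00997 = $12,566.9856
Pinecrest Township: $1,260,480 × 0.00605 = $7,625.904
Eastcliff Unified SD: $1,260,480 × 0.02778 = $35,016.1344
Total = $62,242.5024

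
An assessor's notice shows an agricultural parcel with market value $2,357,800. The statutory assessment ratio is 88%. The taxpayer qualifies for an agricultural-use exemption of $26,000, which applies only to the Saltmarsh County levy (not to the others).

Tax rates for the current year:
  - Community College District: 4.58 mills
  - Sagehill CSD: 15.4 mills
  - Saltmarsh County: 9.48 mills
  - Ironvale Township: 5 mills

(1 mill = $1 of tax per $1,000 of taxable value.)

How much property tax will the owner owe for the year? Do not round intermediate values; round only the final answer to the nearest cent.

Assessed value = $2,357,800 × 0.88 = $2,074,864
Community College District: $2,074,864 × 0.00458 = $9,502.87712
Sagehill CSD: $2,074,864 × 0.0154 = $31,952.9056
Saltmarsh County: ($2,074,864 − $26,000) × 0.00948 = $2,048,864 × 0.00948 = $19,423.23072
Ironvale Township: $2,074,864 × 0.005 = $10,374.32
Total = $71,253.33344

$71,253.33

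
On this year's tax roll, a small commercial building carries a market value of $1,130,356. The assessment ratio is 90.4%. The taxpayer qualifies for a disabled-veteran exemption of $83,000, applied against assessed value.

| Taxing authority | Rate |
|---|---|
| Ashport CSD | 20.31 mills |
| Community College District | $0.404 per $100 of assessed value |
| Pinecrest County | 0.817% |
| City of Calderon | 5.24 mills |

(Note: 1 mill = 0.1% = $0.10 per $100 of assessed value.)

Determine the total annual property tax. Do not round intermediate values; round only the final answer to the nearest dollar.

Assessed value = $1,130,356 × 0.904 = $1,021,841.824
Taxable value = $1,021,841.824 − $83,000 = $938,841.824
Ashport CSD: $938,841.824 × 0.02031 = $19,067.87744544
Community College District: $938,841.824 × 0.00404 = $3,792.92096896
Pinecrest County: $938,841.824 × 0.00817 = $7,670.33770208
City of Calderon: $938,841.824 × 0.00524 = $4,919.53115776
Total = $35,450.66727424

$35,451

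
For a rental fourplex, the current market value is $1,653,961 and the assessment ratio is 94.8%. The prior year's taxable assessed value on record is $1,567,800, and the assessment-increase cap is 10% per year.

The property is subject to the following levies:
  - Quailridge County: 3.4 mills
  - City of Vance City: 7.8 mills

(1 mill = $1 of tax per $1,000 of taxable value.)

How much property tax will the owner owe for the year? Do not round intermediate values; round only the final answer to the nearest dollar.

Uncapped assessed value = $1,653,961 × 0.948 = $1,567,955.028
Cap limit = $1,567,800 × 1.1 = $1,724,580
Taxable assessed value = min($1,567,955.028, $1,724,580) = $1,567,955.028 (cap does not bind)
Quailridge County: $1,567,955.028 × 0.0034 = $5,331.0470952
City of Vance City: $1,567,955.028 × 0.0078 = $12,230.0492184
Total = $17,561.0963136

$17,561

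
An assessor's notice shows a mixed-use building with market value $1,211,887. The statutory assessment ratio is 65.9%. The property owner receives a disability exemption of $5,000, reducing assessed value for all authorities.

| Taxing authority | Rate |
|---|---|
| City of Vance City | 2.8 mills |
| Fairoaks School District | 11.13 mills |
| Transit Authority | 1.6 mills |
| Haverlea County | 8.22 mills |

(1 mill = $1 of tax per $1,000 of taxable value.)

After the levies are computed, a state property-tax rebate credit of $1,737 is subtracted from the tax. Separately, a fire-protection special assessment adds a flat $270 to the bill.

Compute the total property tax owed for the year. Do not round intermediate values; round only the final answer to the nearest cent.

$17,381.80

Assessed value = $1,211,887 × 0.659 = $798,633.533
Taxable value = $798,633.533 − $5,000 = $793,633.533
City of Vance City: $793,633.533 × 0.0028 = $2,222.1738924
Fairoaks School District: $793,633.533 × 0.01113 = $8,833.14122229
Transit Authority: $793,633.533 × 0.0016 = $1,269.8136528
Haverlea County: $793,633.533 × 0.00822 = $6,523.66764126
Levies subtotal = $18,848.79640875
After credit = $18,848.79640875 − $1,737 = $17,111.79640875
Total = $17,111.79640875 + $270 = $17,381.79640875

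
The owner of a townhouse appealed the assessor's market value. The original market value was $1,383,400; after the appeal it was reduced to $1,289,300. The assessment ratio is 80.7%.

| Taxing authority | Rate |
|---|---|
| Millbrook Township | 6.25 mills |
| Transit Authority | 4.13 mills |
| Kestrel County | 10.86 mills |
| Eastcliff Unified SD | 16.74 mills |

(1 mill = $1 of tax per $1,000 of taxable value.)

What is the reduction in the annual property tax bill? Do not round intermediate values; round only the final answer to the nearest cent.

Old assessed value = $1,383,400 × 0.807 = $1,116,403.8
New assessed value = $1,289,300 × 0.807 = $1,040,465.1
Combined rate = 0.00625 + 0.00413 + 0.01086 + 0.01674 = 0.03798
Old tax = $1,116,403.8 × 0.03798 = $42,401.016324
New tax = $1,040,465.1 × 0.03798 = $39,516.864498
Reduction = $42,401.016324 − $39,516.864498 = $2,884.151826

$2,884.15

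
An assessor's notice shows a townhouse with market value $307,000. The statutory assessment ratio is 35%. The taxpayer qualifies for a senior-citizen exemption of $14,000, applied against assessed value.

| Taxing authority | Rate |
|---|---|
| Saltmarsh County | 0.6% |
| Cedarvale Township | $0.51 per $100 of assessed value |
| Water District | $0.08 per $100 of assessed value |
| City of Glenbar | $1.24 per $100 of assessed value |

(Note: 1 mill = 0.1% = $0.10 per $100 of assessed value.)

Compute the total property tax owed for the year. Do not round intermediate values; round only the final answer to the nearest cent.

Assessed value = $307,000 × 0.35 = $107,450
Taxable value = $107,450 − $14,000 = $93,450
Saltmarsh County: $93,450 × 0.006 = $560.7
Cedarvale Township: $93,450 × 0.0051 = $476.595
Water District: $93,450 × 0.0008 = $74.76
City of Glenbar: $93,450 × 0.0124 = $1,158.78
Total = $2,270.835

$2,270.84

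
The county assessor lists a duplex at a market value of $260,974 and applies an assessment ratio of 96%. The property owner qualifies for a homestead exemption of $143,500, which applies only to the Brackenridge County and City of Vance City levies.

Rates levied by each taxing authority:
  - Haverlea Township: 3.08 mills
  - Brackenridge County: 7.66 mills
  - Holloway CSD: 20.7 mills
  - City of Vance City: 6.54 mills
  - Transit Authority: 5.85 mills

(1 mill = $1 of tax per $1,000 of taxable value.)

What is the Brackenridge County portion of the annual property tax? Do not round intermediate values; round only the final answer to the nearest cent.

Assessed value = $260,974 × 0.96 = $250,535.04
Brackenridge County taxable value = $250,535.04 − $143,500 = $107,035.04
Brackenridge County levy = $107,035.04 × 0.00766 = $819.8884064

$819.89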